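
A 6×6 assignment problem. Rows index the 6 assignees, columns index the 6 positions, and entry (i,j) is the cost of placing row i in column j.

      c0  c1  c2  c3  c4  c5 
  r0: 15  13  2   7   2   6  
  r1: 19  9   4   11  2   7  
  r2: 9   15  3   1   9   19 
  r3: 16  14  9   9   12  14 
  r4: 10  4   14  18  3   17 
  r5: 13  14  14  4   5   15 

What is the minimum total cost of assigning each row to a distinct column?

Minimum assignment cost: 34

optimal assignment: row0→col5 (cost 6), row1→col4 (cost 2), row2→col0 (cost 9), row3→col2 (cost 9), row4→col1 (cost 4), row5→col3 (cost 4)
total = 6 + 2 + 9 + 9 + 4 + 4 = 34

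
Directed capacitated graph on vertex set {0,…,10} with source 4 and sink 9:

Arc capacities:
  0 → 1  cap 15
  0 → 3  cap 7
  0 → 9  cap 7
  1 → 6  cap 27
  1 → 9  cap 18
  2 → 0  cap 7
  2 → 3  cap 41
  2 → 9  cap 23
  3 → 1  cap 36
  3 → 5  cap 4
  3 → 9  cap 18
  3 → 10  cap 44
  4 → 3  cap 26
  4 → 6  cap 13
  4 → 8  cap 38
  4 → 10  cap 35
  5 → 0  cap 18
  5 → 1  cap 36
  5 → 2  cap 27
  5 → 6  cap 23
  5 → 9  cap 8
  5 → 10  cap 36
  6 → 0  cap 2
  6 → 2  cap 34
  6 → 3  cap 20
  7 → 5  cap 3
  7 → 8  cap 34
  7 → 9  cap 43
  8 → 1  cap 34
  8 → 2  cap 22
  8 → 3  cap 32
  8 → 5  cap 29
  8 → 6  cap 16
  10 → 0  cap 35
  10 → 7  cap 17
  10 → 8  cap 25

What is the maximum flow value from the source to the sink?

augment #1: 4→3→9 bottleneck 18, total now 18
augment #2: 4→3→1→9 bottleneck 8, total now 26
augment #3: 4→6→0→9 bottleneck 2, total now 28
augment #4: 4→6→2→9 bottleneck 11, total now 39
augment #5: 4→8→1→9 bottleneck 10, total now 49
augment #6: 4→8→2→9 bottleneck 12, total now 61
augment #7: 4→8→5→9 bottleneck 8, total now 69
augment #8: 4→10→0→9 bottleneck 5, total now 74
augment #9: 4→10→7→9 bottleneck 17, total now 91

Maximum flow value: 91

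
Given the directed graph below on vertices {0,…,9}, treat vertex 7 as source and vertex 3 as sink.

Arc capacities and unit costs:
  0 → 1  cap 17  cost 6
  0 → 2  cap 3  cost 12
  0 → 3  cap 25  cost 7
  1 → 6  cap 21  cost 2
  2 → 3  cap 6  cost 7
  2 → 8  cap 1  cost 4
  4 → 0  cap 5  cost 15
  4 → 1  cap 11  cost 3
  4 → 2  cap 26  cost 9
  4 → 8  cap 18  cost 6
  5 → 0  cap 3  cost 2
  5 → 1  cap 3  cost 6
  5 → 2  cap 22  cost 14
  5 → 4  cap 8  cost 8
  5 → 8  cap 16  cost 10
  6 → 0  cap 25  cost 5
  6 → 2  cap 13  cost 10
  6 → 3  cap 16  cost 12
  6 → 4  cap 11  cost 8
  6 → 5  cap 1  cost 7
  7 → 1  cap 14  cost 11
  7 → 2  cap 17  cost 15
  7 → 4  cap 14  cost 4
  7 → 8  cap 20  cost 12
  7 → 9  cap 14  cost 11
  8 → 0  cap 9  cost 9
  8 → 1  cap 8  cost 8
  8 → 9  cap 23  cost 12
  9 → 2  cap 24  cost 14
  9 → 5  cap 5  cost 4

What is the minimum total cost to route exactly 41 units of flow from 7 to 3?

Minimum cost for 41 units: 987

shortest-cost path #1: 7→4→2→3 push 6 @ unit cost 20 (adds 120)
shortest-cost path #2: 7→4→1→6→3 push 8 @ unit cost 21 (adds 168)
shortest-cost path #3: 7→2→4→1→6→3 push 3 @ unit cost 23 (adds 69)
shortest-cost path #4: 7→9→5→0→3 push 3 @ unit cost 24 (adds 72)
shortest-cost path #5: 7→1→6→3 push 5 @ unit cost 25 (adds 125)
shortest-cost path #6: 7→1→6→0→3 push 5 @ unit cost 25 (adds 125)
shortest-cost path #7: 7→8→0→3 push 9 @ unit cost 28 (adds 252)
shortest-cost path #8: 7→2→4→0→3 push 2 @ unit cost 28 (adds 56)
total cost = 987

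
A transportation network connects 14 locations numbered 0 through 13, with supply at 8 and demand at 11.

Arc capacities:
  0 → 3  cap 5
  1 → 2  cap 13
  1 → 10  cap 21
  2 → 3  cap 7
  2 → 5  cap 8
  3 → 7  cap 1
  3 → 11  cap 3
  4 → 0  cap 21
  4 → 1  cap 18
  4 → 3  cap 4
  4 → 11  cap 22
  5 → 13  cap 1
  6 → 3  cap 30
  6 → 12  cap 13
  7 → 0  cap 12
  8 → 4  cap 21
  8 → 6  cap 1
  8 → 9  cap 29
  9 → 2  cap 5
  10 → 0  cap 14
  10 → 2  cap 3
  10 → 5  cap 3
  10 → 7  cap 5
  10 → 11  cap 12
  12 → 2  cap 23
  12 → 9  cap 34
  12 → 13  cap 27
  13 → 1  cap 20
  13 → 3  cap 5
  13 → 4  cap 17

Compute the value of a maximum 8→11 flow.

augment #1: 8→4→11 bottleneck 21, total now 21
augment #2: 8→6→3→11 bottleneck 1, total now 22
augment #3: 8→9→2→3→11 bottleneck 2, total now 24
augment #4: 8→9→2→5→13→4→11 bottleneck 1, total now 25
augment #5: 8→9→2→3→6→12→13→1→10→11 bottleneck 1, total now 26

Maximum flow value: 26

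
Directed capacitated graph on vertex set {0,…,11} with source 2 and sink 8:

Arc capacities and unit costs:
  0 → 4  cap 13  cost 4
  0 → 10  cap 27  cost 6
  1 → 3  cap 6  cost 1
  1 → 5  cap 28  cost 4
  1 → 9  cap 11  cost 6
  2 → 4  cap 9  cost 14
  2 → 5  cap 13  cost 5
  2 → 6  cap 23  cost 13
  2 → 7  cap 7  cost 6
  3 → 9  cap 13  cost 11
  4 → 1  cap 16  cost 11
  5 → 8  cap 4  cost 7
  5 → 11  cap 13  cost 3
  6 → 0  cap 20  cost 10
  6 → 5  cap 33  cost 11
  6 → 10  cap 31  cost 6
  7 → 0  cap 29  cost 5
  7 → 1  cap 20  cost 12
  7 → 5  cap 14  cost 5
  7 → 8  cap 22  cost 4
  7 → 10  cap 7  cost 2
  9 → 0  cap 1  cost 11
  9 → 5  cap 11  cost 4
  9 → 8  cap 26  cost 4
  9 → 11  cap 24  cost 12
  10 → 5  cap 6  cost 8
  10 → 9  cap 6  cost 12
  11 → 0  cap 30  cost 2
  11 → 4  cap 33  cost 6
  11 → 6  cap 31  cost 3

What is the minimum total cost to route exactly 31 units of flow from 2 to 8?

shortest-cost path #1: 2→7→8 push 7 @ unit cost 10 (adds 70)
shortest-cost path #2: 2→5→8 push 4 @ unit cost 12 (adds 48)
shortest-cost path #3: 2→5→11→0→10→9→8 push 6 @ unit cost 32 (adds 192)
shortest-cost path #4: 2→4→1→9→8 push 9 @ unit cost 35 (adds 315)
shortest-cost path #5: 2→5→11→4→1→9→8 push 2 @ unit cost 35 (adds 70)
shortest-cost path #6: 2→5→11→4→1→3→9→8 push 1 @ unit cost 41 (adds 41)
shortest-cost path #7: 2→6→10→0→4→1→3→9→8 push 2 @ unit cost 44 (adds 88)
total cost = 824

Minimum cost for 31 units: 824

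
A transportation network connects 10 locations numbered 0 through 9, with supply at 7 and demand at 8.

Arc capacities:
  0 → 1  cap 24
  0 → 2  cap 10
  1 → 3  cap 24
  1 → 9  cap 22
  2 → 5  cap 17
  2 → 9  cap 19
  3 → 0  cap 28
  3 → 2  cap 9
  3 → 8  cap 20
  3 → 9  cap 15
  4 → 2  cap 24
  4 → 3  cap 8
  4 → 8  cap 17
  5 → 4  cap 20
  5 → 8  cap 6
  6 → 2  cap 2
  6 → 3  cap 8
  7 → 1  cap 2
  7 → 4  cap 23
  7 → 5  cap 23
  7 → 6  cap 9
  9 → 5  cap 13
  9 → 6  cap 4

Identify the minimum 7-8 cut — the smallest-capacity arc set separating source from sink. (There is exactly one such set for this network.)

Min-cut arcs: {(4,3), (4,8), (5,8), (6,3), (7,1)} (total capacity 41)

augment #1: 7→4→8 push 17
augment #2: 7→5→8 push 6
augment #3: 7→1→3→8 push 2
augment #4: 7→4→3→8 push 6
augment #5: 7→6→3→8 push 8
augment #6: 7→5→4→3→8 push 2
max flow = 41; residual-reachable set from 7 gives S-side
cut edges (S→T): {(4,3), (4,8), (5,8), (6,3), (7,1)} total cap 41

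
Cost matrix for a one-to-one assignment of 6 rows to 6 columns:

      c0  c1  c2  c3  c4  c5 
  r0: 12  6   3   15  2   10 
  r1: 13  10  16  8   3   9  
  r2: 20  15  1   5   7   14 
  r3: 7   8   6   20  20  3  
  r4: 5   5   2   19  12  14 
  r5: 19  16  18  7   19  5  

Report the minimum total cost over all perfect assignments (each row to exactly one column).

Minimum assignment cost: 25

optimal assignment: row0→col1 (cost 6), row1→col4 (cost 3), row2→col2 (cost 1), row3→col5 (cost 3), row4→col0 (cost 5), row5→col3 (cost 7)
total = 6 + 3 + 1 + 3 + 5 + 7 = 25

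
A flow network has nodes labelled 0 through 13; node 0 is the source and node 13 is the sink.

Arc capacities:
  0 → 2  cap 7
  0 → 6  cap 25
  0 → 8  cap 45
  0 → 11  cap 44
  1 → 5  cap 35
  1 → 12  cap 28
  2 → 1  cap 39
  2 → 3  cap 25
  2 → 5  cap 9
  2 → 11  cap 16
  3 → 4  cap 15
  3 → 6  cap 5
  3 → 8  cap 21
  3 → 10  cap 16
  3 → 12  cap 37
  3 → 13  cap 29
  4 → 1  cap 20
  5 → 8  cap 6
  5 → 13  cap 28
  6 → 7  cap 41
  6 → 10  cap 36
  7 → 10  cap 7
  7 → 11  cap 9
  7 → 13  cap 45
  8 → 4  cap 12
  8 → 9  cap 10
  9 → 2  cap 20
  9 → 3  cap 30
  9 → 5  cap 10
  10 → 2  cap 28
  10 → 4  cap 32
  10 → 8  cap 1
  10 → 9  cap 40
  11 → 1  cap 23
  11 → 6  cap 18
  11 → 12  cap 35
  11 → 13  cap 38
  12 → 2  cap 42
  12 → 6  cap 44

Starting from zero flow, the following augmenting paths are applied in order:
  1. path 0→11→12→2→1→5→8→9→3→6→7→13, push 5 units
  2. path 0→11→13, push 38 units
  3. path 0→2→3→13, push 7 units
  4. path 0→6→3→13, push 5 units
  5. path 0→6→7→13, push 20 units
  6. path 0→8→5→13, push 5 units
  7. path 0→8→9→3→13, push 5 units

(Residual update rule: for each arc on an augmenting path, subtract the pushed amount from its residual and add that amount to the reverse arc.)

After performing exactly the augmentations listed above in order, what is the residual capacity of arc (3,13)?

after path 1 (0→11→12→2→1→5→8→9→3→6→7→13, push 5): res(3,13)=29
after path 2 (0→11→13, push 38): res(3,13)=29
after path 3 (0→2→3→13, push 7): res(3,13)=22
after path 4 (0→6→3→13, push 5): res(3,13)=17
after path 5 (0→6→7→13, push 20): res(3,13)=17
after path 6 (0→8→5→13, push 5): res(3,13)=17
after path 7 (0→8→9→3→13, push 5): res(3,13)=12

Residual capacity of (3,13): 12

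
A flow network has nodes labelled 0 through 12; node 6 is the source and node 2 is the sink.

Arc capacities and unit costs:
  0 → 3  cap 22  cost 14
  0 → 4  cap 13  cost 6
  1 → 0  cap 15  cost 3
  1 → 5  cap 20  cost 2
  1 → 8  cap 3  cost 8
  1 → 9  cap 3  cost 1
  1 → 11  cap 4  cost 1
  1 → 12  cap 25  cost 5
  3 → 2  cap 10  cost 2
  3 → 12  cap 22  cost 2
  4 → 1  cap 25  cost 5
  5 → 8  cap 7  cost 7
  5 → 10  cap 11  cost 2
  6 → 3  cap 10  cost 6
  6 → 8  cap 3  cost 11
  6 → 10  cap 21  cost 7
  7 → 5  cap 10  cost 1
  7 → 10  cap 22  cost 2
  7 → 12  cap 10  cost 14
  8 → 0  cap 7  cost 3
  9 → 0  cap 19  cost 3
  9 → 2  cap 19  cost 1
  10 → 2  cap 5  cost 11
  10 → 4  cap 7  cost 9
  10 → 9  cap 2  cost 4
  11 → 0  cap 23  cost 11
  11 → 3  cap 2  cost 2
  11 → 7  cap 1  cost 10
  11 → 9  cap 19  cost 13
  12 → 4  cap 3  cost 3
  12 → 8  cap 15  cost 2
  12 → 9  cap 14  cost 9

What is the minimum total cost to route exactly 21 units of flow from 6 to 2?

shortest-cost path #1: 6→3→2 push 10 @ unit cost 8 (adds 80)
shortest-cost path #2: 6→10→9→2 push 2 @ unit cost 12 (adds 24)
shortest-cost path #3: 6→10→2 push 5 @ unit cost 18 (adds 90)
shortest-cost path #4: 6→10→4→1→9→2 push 3 @ unit cost 23 (adds 69)
shortest-cost path #5: 6→10→4→1→11→9→2 push 1 @ unit cost 36 (adds 36)
total cost = 299

Minimum cost for 21 units: 299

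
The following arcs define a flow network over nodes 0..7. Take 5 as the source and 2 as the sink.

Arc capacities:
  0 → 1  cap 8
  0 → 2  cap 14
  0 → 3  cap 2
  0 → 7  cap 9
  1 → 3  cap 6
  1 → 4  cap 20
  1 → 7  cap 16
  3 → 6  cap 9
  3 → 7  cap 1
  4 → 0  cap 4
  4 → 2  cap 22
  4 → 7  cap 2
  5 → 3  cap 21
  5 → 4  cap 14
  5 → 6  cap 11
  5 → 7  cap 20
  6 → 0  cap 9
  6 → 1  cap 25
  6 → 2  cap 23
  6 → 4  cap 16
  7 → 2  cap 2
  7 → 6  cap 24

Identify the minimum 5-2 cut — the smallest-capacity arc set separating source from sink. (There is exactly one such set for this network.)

Min-cut arcs: {(3,6), (3,7), (5,4), (5,6), (5,7)} (total capacity 55)

augment #1: 5→4→2 push 14
augment #2: 5→6→2 push 11
augment #3: 5→7→2 push 2
augment #4: 5→3→6→2 push 9
augment #5: 5→7→6→2 push 3
augment #6: 5→7→6→0→2 push 9
augment #7: 5→7→6→4→2 push 6
augment #8: 5→3→7→6→4→2 push 1
max flow = 55; residual-reachable set from 5 gives S-side
cut edges (S→T): {(3,6), (3,7), (5,4), (5,6), (5,7)} total cap 55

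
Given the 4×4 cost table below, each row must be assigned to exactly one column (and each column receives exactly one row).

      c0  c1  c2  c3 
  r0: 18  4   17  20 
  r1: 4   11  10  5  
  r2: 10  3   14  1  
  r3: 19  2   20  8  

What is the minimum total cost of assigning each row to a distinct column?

optimal assignment: row0→col2 (cost 17), row1→col0 (cost 4), row2→col3 (cost 1), row3→col1 (cost 2)
total = 17 + 4 + 1 + 2 = 24

Minimum assignment cost: 24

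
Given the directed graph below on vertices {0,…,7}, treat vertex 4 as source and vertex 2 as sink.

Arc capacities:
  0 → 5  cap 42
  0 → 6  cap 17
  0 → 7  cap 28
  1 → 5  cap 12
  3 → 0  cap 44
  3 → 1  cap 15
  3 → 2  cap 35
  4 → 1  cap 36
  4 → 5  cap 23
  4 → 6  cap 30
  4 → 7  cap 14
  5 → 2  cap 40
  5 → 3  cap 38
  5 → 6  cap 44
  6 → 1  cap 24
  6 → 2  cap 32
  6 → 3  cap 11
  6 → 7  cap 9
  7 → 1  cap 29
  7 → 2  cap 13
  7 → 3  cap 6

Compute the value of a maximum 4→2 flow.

augment #1: 4→5→2 bottleneck 23, total now 23
augment #2: 4→6→2 bottleneck 30, total now 53
augment #3: 4→7→2 bottleneck 13, total now 66
augment #4: 4→1→5→2 bottleneck 12, total now 78
augment #5: 4→7→3→2 bottleneck 1, total now 79

Maximum flow value: 79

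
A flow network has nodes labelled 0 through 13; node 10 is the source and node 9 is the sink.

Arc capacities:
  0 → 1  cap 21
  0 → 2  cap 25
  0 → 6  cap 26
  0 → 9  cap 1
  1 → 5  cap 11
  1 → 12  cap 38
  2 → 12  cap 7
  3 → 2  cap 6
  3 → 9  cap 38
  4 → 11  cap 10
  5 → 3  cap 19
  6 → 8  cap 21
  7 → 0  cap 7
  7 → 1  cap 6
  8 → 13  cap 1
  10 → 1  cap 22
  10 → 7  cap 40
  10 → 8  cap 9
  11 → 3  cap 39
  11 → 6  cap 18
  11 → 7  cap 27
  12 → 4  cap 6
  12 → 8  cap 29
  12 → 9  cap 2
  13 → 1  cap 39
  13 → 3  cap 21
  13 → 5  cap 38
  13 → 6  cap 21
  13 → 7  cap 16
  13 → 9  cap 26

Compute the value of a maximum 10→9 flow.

Maximum flow value: 21

augment #1: 10→1→12→9 bottleneck 2, total now 2
augment #2: 10→7→0→9 bottleneck 1, total now 3
augment #3: 10→8→13→9 bottleneck 1, total now 4
augment #4: 10→1→5→3→9 bottleneck 11, total now 15
augment #5: 10→1→12→4→11→3→9 bottleneck 6, total now 21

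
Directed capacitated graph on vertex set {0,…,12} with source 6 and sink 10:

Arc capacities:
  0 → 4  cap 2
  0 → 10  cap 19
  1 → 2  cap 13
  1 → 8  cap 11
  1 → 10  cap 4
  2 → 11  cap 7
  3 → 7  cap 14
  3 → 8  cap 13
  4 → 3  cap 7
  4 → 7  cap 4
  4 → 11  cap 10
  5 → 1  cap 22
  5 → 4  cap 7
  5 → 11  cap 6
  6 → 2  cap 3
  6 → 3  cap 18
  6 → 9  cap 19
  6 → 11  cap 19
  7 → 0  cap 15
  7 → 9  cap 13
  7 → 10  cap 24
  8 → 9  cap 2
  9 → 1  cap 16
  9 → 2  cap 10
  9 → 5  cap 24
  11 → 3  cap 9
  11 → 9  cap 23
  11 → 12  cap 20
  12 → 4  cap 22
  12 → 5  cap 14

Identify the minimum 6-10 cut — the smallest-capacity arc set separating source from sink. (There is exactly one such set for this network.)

augment #1: 6→3→7→10 push 14
augment #2: 6→9→1→10 push 4
augment #3: 6→9→5→4→7→10 push 4
max flow = 22; residual-reachable set from 6 gives S-side
cut edges (S→T): {(1,10), (3,7), (4,7)} total cap 22

Min-cut arcs: {(1,10), (3,7), (4,7)} (total capacity 22)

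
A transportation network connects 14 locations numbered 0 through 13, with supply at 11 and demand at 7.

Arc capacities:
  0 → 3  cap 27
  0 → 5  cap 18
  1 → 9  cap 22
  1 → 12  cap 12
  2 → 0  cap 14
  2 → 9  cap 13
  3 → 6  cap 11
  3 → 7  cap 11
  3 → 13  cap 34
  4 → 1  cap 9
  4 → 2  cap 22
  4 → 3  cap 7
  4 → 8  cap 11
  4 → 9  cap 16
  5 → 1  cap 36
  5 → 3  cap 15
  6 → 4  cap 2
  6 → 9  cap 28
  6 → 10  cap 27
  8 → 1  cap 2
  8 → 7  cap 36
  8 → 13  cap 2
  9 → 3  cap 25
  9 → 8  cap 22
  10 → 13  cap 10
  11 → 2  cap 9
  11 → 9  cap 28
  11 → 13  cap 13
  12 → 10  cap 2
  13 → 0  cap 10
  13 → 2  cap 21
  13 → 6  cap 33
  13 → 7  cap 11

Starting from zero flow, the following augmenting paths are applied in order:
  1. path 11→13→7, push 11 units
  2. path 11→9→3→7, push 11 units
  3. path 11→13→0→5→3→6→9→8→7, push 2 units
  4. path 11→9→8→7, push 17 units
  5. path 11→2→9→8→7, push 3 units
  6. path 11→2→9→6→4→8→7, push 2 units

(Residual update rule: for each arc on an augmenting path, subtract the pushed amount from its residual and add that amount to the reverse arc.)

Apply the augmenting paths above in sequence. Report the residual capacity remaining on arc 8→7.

after path 1 (11→13→7, push 11): res(8,7)=36
after path 2 (11→9→3→7, push 11): res(8,7)=36
after path 3 (11→13→0→5→3→6→9→8→7, push 2): res(8,7)=34
after path 4 (11→9→8→7, push 17): res(8,7)=17
after path 5 (11→2→9→8→7, push 3): res(8,7)=14
after path 6 (11→2→9→6→4→8→7, push 2): res(8,7)=12

Residual capacity of (8,7): 12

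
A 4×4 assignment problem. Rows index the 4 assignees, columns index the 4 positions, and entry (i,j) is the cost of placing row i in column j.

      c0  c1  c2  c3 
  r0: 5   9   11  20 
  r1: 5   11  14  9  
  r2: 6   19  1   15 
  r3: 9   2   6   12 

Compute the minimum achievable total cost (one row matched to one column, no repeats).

Minimum assignment cost: 17

optimal assignment: row0→col0 (cost 5), row1→col3 (cost 9), row2→col2 (cost 1), row3→col1 (cost 2)
total = 5 + 9 + 1 + 2 = 17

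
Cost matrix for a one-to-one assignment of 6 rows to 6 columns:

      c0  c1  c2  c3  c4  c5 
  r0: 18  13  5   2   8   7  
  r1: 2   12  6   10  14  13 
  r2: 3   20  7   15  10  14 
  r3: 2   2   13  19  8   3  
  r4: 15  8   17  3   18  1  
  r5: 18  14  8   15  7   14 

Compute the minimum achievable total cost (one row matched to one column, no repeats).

Minimum assignment cost: 21

one of 2 optimal assignments: row0→col3 (cost 2), row1→col0 (cost 2), row2→col2 (cost 7), row3→col1 (cost 2), row4→col5 (cost 1), row5→col4 (cost 7)
total = 2 + 2 + 7 + 2 + 1 + 7 = 21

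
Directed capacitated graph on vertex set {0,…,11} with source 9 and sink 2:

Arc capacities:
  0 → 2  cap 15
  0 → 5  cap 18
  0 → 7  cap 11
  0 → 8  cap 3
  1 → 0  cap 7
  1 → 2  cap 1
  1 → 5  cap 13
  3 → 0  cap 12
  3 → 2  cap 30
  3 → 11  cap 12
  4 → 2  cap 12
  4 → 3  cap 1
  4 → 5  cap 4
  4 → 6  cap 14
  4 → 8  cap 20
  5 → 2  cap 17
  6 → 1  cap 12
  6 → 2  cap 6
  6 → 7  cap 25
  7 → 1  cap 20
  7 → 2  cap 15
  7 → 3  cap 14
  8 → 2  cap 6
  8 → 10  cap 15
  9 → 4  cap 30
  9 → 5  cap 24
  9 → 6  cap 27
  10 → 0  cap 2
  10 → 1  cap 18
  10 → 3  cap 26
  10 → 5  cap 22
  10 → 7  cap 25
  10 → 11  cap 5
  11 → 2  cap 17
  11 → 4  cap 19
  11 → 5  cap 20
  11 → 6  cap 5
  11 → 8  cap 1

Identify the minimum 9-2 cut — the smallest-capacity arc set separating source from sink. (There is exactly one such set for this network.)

augment #1: 9→4→2 push 12
augment #2: 9→5→2 push 17
augment #3: 9→6→2 push 6
augment #4: 9→4→3→2 push 1
augment #5: 9→4→8→2 push 6
augment #6: 9→6→1→2 push 1
augment #7: 9→6→7→2 push 15
augment #8: 9→6→1→0→2 push 5
augment #9: 9→4→6→1→0→2 push 2
augment #10: 9→4→6→7→3→2 push 9
max flow = 74; residual-reachable set from 9 gives S-side
cut edges (S→T): {(5,2), (9,4), (9,6)} total cap 74

Min-cut arcs: {(5,2), (9,4), (9,6)} (total capacity 74)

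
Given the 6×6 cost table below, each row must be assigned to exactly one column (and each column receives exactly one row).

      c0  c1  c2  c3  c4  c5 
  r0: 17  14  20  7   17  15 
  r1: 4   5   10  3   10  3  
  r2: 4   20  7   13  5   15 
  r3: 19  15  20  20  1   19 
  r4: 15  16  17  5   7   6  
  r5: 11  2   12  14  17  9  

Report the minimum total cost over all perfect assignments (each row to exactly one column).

optimal assignment: row0→col3 (cost 7), row1→col0 (cost 4), row2→col2 (cost 7), row3→col4 (cost 1), row4→col5 (cost 6), row5→col1 (cost 2)
total = 7 + 4 + 7 + 1 + 6 + 2 = 27

Minimum assignment cost: 27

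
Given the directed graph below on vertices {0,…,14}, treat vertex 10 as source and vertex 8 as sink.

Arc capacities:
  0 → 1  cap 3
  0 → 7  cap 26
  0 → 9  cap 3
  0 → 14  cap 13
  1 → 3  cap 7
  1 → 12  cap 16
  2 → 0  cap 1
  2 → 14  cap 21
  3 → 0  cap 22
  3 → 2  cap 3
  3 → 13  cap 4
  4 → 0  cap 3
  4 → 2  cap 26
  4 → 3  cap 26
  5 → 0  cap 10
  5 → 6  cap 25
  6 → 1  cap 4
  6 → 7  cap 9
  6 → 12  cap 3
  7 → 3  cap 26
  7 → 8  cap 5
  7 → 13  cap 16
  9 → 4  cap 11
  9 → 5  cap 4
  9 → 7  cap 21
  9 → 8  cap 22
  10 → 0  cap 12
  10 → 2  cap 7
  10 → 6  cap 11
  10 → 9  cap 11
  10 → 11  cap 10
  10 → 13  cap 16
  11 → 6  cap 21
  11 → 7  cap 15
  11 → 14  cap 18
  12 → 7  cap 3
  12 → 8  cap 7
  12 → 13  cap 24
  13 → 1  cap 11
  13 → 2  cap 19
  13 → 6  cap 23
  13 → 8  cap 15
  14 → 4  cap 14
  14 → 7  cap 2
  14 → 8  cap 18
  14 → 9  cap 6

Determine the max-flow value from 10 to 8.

Maximum flow value: 65

augment #1: 10→9→8 bottleneck 11, total now 11
augment #2: 10→13→8 bottleneck 15, total now 26
augment #3: 10→0→7→8 bottleneck 5, total now 31
augment #4: 10→0→9→8 bottleneck 3, total now 34
augment #5: 10→0→14→8 bottleneck 4, total now 38
augment #6: 10→2→14→8 bottleneck 7, total now 45
augment #7: 10→6→12→8 bottleneck 3, total now 48
augment #8: 10→11→14→8 bottleneck 7, total now 55
augment #9: 10→6→1→12→8 bottleneck 4, total now 59
augment #10: 10→11→14→9→8 bottleneck 3, total now 62
augment #11: 10→13→2→14→9→8 bottleneck 1, total now 63
augment #12: 10→6→7→0→14→9→8 bottleneck 2, total now 65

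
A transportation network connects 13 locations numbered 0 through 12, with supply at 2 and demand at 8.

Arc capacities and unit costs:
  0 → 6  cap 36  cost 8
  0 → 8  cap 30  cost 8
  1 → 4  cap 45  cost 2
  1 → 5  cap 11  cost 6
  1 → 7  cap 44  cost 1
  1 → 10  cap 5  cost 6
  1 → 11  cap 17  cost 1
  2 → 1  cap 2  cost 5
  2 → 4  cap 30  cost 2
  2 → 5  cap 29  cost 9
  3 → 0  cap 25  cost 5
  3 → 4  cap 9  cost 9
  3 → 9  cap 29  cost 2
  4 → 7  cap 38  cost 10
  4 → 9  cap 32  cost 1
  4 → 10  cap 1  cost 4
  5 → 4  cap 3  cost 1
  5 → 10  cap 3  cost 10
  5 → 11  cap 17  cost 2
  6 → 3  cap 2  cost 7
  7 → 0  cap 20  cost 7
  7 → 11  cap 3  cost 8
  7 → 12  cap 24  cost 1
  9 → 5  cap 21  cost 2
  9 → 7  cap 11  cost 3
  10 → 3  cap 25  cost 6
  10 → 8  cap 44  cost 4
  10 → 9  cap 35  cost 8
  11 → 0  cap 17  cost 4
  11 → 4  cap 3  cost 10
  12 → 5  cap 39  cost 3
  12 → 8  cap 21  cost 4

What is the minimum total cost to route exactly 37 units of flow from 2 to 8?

shortest-cost path #1: 2→4→10→8 push 1 @ unit cost 10 (adds 10)
shortest-cost path #2: 2→4→9→7→12→8 push 11 @ unit cost 11 (adds 121)
shortest-cost path #3: 2→1→7→12→8 push 2 @ unit cost 11 (adds 22)
shortest-cost path #4: 2→4→7→12→8 push 8 @ unit cost 17 (adds 136)
shortest-cost path #5: 2→4→9→5→10→8 push 3 @ unit cost 19 (adds 57)
shortest-cost path #6: 2→4→9→5→11→0→8 push 7 @ unit cost 19 (adds 133)
shortest-cost path #7: 2→5→11→0→8 push 5 @ unit cost 23 (adds 115)
total cost = 594

Minimum cost for 37 units: 594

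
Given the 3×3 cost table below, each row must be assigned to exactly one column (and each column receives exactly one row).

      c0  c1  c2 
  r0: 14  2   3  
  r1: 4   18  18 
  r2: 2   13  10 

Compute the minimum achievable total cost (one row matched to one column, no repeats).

optimal assignment: row0→col1 (cost 2), row1→col0 (cost 4), row2→col2 (cost 10)
total = 2 + 4 + 10 = 16

Minimum assignment cost: 16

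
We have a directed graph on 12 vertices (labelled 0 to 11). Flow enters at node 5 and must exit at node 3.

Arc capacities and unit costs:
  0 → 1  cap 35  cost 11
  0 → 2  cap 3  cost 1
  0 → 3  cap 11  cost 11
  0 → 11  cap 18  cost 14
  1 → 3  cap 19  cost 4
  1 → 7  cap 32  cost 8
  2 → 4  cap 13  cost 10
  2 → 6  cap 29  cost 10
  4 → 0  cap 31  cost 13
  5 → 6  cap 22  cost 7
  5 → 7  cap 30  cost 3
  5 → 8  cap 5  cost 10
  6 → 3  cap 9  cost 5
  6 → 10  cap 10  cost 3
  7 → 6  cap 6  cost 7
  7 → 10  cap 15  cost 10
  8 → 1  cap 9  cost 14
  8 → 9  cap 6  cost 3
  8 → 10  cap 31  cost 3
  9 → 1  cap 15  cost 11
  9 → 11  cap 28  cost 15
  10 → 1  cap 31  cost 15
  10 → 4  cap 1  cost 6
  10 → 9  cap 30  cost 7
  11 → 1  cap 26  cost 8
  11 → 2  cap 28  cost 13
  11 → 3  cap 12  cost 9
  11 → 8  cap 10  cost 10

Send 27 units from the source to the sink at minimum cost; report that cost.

Minimum cost for 27 units: 634

shortest-cost path #1: 5→6→3 push 9 @ unit cost 12 (adds 108)
shortest-cost path #2: 5→8→1→3 push 5 @ unit cost 28 (adds 140)
shortest-cost path #3: 5→6→10→1→3 push 10 @ unit cost 29 (adds 290)
shortest-cost path #4: 5→7→10→1→3 push 3 @ unit cost 32 (adds 96)
total cost = 634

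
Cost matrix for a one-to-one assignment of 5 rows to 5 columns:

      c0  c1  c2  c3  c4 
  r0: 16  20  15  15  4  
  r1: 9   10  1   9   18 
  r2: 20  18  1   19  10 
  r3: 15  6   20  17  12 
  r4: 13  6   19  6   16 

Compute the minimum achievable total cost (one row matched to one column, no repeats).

Minimum assignment cost: 26

optimal assignment: row0→col4 (cost 4), row1→col0 (cost 9), row2→col2 (cost 1), row3→col1 (cost 6), row4→col3 (cost 6)
total = 4 + 9 + 1 + 6 + 6 = 26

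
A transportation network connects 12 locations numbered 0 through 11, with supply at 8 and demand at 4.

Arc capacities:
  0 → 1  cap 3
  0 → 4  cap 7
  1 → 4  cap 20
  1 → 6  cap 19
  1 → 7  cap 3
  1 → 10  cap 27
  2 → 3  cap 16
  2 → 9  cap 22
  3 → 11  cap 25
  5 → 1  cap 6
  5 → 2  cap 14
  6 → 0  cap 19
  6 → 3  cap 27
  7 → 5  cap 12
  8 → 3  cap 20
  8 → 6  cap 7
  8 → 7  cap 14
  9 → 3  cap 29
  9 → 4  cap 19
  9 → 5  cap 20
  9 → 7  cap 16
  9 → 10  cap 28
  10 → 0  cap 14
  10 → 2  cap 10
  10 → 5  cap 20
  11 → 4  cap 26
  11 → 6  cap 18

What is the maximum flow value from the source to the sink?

Maximum flow value: 39

augment #1: 8→3→11→4 bottleneck 20, total now 20
augment #2: 8→6→0→4 bottleneck 7, total now 27
augment #3: 8→7→5→1→4 bottleneck 6, total now 33
augment #4: 8→7→5→2→9→4 bottleneck 6, total now 39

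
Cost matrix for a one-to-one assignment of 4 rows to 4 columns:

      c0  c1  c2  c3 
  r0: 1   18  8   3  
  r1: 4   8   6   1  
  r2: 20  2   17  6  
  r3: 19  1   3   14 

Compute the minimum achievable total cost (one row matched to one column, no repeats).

optimal assignment: row0→col0 (cost 1), row1→col3 (cost 1), row2→col1 (cost 2), row3→col2 (cost 3)
total = 1 + 1 + 2 + 3 = 7

Minimum assignment cost: 7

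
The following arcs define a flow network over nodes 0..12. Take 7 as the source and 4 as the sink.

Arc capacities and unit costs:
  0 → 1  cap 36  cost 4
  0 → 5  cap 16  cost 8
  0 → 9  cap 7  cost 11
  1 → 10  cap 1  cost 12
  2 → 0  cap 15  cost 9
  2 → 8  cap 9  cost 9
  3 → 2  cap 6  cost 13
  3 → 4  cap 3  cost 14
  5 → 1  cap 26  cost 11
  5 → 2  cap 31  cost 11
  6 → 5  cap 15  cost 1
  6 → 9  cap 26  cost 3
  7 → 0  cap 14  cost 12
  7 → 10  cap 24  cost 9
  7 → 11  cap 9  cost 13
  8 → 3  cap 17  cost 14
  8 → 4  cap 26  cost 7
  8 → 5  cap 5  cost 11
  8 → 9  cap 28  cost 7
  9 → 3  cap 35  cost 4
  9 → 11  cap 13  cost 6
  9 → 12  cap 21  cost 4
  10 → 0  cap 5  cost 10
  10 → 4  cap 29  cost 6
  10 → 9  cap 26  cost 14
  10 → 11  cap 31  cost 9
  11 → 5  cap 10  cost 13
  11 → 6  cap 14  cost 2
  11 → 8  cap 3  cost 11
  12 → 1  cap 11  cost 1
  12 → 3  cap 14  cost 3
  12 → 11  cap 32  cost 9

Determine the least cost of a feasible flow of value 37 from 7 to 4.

Minimum cost for 37 units: 865

shortest-cost path #1: 7→10→4 push 24 @ unit cost 15 (adds 360)
shortest-cost path #2: 7→11→8→4 push 3 @ unit cost 31 (adds 93)
shortest-cost path #3: 7→0→1→10→4 push 1 @ unit cost 34 (adds 34)
shortest-cost path #4: 7→11→6→9→3→4 push 3 @ unit cost 36 (adds 108)
shortest-cost path #5: 7→11→6→5→2→8→4 push 3 @ unit cost 43 (adds 129)
shortest-cost path #6: 7→0→5→2→8→4 push 3 @ unit cost 47 (adds 141)
total cost = 865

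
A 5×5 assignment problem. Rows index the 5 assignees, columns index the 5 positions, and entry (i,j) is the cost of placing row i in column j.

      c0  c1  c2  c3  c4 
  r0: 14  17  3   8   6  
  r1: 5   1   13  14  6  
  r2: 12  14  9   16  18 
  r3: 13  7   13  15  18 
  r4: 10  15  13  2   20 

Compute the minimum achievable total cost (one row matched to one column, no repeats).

optimal assignment: row0→col4 (cost 6), row1→col0 (cost 5), row2→col2 (cost 9), row3→col1 (cost 7), row4→col3 (cost 2)
total = 6 + 5 + 9 + 7 + 2 = 29

Minimum assignment cost: 29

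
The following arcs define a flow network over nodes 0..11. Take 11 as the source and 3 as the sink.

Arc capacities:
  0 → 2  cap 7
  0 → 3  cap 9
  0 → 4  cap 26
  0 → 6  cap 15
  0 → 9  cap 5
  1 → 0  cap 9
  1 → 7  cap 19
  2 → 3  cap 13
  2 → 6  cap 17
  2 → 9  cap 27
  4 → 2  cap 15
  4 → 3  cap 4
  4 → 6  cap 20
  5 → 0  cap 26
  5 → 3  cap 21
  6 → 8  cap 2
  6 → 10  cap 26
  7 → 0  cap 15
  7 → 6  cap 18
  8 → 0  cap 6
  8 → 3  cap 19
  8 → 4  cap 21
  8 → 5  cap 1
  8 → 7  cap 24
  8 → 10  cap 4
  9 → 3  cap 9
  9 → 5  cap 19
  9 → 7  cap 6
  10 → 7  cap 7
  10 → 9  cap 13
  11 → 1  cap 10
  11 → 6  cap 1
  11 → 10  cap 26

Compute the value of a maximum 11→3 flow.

augment #1: 11→1→0→3 bottleneck 9, total now 9
augment #2: 11→6→8→3 bottleneck 1, total now 10
augment #3: 11→10→9→3 bottleneck 9, total now 19
augment #4: 11→10→9→5→3 bottleneck 4, total now 23
augment #5: 11→1→7→0→2→3 bottleneck 1, total now 24
augment #6: 11→10→7→0→2→3 bottleneck 6, total now 30
augment #7: 11→10→7→0→4→3 bottleneck 1, total now 31

Maximum flow value: 31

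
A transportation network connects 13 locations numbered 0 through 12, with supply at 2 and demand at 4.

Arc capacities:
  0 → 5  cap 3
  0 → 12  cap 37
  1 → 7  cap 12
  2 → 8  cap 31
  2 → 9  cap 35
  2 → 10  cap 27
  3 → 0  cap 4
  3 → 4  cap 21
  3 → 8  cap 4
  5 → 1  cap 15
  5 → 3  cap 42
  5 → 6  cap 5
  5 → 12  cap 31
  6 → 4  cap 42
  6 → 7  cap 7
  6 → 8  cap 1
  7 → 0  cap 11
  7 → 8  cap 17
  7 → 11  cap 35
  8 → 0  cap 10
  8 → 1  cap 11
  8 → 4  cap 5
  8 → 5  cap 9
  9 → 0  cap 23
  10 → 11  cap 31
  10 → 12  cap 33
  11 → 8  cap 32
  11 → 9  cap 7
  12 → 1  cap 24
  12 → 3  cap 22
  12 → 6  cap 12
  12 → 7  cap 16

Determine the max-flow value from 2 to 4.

Maximum flow value: 43

augment #1: 2→8→4 bottleneck 5, total now 5
augment #2: 2→8→5→3→4 bottleneck 9, total now 14
augment #3: 2→10→12→3→4 bottleneck 12, total now 26
augment #4: 2→10→12→6→4 bottleneck 12, total now 38
augment #5: 2→8→0→5→6→4 bottleneck 3, total now 41
augment #6: 2→10→12→3→5→6→4 bottleneck 2, total now 43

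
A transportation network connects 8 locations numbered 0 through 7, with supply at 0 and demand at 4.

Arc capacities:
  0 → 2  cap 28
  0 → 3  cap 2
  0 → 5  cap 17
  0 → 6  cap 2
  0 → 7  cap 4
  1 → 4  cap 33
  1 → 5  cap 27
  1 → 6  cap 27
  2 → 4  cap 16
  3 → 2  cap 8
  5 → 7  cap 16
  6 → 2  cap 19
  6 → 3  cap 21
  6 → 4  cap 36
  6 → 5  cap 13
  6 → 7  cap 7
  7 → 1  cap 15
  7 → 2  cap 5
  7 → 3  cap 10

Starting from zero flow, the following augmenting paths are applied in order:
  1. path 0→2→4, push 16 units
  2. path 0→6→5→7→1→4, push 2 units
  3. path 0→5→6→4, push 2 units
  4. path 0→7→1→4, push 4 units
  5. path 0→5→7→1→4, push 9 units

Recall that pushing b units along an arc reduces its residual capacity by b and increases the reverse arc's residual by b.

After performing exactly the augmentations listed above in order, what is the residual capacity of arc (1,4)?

after path 1 (0→2→4, push 16): res(1,4)=33
after path 2 (0→6→5→7→1→4, push 2): res(1,4)=31
after path 3 (0→5→6→4, push 2): res(1,4)=31
after path 4 (0→7→1→4, push 4): res(1,4)=27
after path 5 (0→5→7→1→4, push 9): res(1,4)=18

Residual capacity of (1,4): 18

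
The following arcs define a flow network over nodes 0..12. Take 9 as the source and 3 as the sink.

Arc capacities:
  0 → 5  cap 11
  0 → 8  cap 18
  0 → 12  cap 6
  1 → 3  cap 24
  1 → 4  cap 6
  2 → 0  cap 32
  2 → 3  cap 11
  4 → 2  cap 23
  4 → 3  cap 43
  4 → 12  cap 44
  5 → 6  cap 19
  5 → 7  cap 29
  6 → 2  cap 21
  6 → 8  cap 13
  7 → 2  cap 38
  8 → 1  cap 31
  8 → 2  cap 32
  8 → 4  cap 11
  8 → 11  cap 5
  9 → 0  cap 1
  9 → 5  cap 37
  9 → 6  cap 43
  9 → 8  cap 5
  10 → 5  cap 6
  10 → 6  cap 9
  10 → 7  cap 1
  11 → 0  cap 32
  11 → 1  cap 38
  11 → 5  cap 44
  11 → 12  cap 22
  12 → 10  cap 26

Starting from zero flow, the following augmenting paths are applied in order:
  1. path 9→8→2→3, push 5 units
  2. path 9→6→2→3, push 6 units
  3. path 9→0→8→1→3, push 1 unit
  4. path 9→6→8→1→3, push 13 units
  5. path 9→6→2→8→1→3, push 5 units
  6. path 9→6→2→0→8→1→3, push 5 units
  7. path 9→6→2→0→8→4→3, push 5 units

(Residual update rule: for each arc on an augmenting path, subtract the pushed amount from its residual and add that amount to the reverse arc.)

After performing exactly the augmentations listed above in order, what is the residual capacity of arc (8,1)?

after path 1 (9→8→2→3, push 5): res(8,1)=31
after path 2 (9→6→2→3, push 6): res(8,1)=31
after path 3 (9→0→8→1→3, push 1): res(8,1)=30
after path 4 (9→6→8→1→3, push 13): res(8,1)=17
after path 5 (9→6→2→8→1→3, push 5): res(8,1)=12
after path 6 (9→6→2→0→8→1→3, push 5): res(8,1)=7
after path 7 (9→6→2→0→8→4→3, push 5): res(8,1)=7

Residual capacity of (8,1): 7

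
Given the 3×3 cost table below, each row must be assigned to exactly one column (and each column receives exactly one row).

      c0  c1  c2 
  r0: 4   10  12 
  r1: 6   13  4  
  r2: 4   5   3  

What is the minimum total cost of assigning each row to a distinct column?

Minimum assignment cost: 13

optimal assignment: row0→col0 (cost 4), row1→col2 (cost 4), row2→col1 (cost 5)
total = 4 + 4 + 5 = 13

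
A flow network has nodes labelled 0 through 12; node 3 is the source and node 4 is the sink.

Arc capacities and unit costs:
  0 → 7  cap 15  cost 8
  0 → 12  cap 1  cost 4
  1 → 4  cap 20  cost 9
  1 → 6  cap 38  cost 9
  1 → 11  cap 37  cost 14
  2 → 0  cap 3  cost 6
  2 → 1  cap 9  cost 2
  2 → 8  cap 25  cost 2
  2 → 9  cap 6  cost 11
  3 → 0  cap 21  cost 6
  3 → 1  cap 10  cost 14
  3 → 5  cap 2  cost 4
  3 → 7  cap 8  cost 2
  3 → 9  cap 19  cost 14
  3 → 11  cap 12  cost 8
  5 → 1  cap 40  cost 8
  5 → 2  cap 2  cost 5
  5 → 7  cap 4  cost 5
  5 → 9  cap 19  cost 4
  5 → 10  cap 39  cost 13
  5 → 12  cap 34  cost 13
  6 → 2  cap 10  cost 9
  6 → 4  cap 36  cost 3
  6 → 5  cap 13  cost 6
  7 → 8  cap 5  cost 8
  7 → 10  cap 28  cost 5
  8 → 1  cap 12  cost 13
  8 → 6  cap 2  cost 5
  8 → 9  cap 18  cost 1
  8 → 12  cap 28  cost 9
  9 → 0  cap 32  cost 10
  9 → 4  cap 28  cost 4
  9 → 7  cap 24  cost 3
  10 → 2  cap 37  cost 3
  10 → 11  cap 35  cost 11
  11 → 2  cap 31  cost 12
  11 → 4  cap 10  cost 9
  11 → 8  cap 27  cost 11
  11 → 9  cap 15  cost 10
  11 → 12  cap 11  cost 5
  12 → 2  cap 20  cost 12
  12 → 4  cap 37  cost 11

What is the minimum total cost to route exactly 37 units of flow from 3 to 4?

shortest-cost path #1: 3→5→9→4 push 2 @ unit cost 12 (adds 24)
shortest-cost path #2: 3→7→8→9→4 push 5 @ unit cost 15 (adds 75)
shortest-cost path #3: 3→11→4 push 10 @ unit cost 17 (adds 170)
shortest-cost path #4: 3→7→10→2→8→9→4 push 3 @ unit cost 17 (adds 51)
shortest-cost path #5: 3→9→4 push 17 @ unit cost 18 (adds 306)
total cost = 626

Minimum cost for 37 units: 626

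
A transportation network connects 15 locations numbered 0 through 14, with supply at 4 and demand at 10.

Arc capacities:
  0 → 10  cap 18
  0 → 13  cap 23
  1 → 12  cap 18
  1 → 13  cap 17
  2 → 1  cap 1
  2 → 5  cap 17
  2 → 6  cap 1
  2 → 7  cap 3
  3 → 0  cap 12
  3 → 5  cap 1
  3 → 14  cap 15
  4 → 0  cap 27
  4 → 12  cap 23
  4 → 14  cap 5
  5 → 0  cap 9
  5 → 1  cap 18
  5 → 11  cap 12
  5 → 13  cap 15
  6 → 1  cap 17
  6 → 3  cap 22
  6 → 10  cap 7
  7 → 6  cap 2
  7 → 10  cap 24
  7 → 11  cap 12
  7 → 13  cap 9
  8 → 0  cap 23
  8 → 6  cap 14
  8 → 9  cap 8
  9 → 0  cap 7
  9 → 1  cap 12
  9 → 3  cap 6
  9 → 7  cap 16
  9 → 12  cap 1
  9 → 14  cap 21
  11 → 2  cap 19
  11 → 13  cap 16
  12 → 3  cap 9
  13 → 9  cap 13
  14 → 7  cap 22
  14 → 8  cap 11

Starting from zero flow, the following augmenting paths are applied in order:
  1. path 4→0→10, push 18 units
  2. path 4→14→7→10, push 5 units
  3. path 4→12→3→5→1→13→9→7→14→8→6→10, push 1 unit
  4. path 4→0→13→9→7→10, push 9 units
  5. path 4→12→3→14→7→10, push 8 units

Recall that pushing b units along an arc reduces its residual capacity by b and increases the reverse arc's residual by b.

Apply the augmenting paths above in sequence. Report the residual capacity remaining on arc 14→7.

after path 1 (4→0→10, push 18): res(14,7)=22
after path 2 (4→14→7→10, push 5): res(14,7)=17
after path 3 (4→12→3→5→1→13→9→7→14→8→6→10, push 1): res(14,7)=18
after path 4 (4→0→13→9→7→10, push 9): res(14,7)=18
after path 5 (4→12→3→14→7→10, push 8): res(14,7)=10

Residual capacity of (14,7): 10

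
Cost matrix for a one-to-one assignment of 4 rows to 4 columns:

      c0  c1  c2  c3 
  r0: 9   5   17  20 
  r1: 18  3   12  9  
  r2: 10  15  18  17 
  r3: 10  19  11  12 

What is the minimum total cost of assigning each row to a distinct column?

Minimum assignment cost: 35

optimal assignment: row0→col1 (cost 5), row1→col3 (cost 9), row2→col0 (cost 10), row3→col2 (cost 11)
total = 5 + 9 + 10 + 11 = 35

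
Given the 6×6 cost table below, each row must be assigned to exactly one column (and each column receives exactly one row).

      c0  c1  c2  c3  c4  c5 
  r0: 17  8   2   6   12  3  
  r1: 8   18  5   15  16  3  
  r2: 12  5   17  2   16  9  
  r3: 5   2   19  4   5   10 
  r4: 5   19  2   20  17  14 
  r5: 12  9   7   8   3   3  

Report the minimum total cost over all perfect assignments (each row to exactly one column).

Minimum assignment cost: 17

optimal assignment: row0→col2 (cost 2), row1→col5 (cost 3), row2→col3 (cost 2), row3→col1 (cost 2), row4→col0 (cost 5), row5→col4 (cost 3)
total = 2 + 3 + 2 + 2 + 5 + 3 = 17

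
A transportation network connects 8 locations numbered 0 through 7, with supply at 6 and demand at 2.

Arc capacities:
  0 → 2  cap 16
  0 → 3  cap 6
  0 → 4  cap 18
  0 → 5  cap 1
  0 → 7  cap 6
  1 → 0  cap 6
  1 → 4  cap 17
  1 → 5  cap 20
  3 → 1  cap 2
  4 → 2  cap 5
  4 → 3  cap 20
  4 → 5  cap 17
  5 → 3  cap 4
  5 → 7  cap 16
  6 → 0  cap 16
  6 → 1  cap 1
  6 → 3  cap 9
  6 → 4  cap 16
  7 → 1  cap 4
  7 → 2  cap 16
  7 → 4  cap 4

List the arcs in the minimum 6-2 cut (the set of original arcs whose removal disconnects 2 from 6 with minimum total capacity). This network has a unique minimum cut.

Min-cut arcs: {(3,1), (6,0), (6,1), (6,4)} (total capacity 35)

augment #1: 6→0→2 push 16
augment #2: 6→4→2 push 5
augment #3: 6→1→0→7→2 push 1
augment #4: 6→4→5→7→2 push 11
augment #5: 6→3→1→0→7→2 push 2
max flow = 35; residual-reachable set from 6 gives S-side
cut edges (S→T): {(3,1), (6,0), (6,1), (6,4)} total cap 35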